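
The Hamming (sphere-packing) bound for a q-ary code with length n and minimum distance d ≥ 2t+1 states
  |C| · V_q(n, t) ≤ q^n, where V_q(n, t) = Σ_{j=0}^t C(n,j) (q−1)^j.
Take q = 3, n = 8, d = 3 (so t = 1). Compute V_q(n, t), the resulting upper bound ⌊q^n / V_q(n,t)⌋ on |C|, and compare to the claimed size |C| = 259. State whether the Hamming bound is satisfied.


V_q(n, t) = 17, q^n = 6561, Hamming bound = 385, |C| = 259 ≤ bound (satisfied).

Step 1: Compute V_q(n, t) = Σ_{j=0}^1 C(n, j) (q−1)^j.
  j = 0: C(8,0)·(2)^0 = 1·1 = 1.
  j = 1: C(8,1)·(2)^1 = 8·2 = 16.
  V_q(n, t) = 1 + 16 = 17.
Step 2: q^n = 3^8 = 6561.
Step 3: Hamming bound ⌊q^n / V_q(n,t)⌋ = ⌊6561/17⌋ = 385.
Step 4: Compare |C| = 259 to 385: satisfied.
The claimed |C| lies below the Hamming bound.


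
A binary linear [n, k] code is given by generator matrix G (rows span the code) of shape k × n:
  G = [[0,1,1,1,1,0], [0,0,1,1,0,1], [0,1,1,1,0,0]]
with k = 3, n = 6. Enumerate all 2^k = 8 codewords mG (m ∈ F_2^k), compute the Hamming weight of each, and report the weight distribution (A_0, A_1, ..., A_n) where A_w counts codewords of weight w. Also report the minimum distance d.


Weight distribution: A_0 = 1, A_1 = 1, A_2 = 1, A_3 = 3, A_4 = 2. Minimum distance d = 1.

Enumerate all 2^3 = 8 messages m ∈ F_2^3.
For each, compute codeword c = mG in F_2^6, then tally its weight.
  m = 000 → c = 000000, weight = 0.
  m = 100 → c = 011110, weight = 4.
  m = 010 → c = 001101, weight = 3.
  m = 110 → c = 010011, weight = 3.
  m = 001 → c = 011100, weight = 3.
  m = 101 → c = 000010, weight = 1.
  m = 011 → c = 010001, weight = 2.
  m = 111 → c = 001111, weight = 4.
Tally weights:
  weight 0: 1 codewords.
  weight 1: 1 codewords.
  weight 2: 1 codewords.
  weight 3: 3 codewords.
  weight 4: 2 codewords.
Minimum distance d = smallest w > 0 with A_w > 0 = 1.
Sanity: Σ A_w = 8 = 2^3 = 8 ✓.


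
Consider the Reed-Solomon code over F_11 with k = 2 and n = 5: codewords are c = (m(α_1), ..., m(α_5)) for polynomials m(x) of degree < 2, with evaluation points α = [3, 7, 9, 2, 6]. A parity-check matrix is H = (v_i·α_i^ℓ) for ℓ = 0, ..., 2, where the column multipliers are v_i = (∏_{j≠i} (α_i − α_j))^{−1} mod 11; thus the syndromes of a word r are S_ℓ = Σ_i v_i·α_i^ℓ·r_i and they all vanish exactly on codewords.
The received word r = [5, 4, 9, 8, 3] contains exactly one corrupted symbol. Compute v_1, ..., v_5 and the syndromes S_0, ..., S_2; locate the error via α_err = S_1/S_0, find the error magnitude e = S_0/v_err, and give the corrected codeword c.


S = (6, 3, 7), error at position 5, error magnitude e = 7, c = [5, 4, 9, 8, 7].

Step 1: column multipliers v_i = (∏_{j≠i}(α_i − α_j))^{−1} mod 11.
  i = 1 (α = 3): (3−7)(3−9)(3−2)(3−6) = (−4)·(−6)·1·(−3) = −72 ≡ 5, so v_1 = 5^{−1} = 9 (mod 11).
  i = 2 (α = 7): (7−3)(7−9)(7−2)(7−6) = 4·(−2)·5·1 = −40 ≡ 4, so v_2 = 4^{−1} = 3 (mod 11).
  i = 3 (α = 9): (9−3)(9−7)(9−2)(9−6) = 6·2·7·3 = 252 ≡ 10, so v_3 = 10^{−1} = 10 (mod 11).
  i = 4 (α = 2): (2−3)(2−7)(2−9)(2−6) = (−1)·(−5)·(−7)·(−4) = 140 ≡ 8, so v_4 = 8^{−1} = 7 (mod 11).
  i = 5 (α = 6): (6−3)(6−7)(6−9)(6−2) = 3·(−1)·(−3)·4 = 36 ≡ 3, so v_5 = 3^{−1} = 4 (mod 11).
  v = [9, 3, 10, 7, 4].
Step 2: syndromes of r = [5, 4, 9, 8, 3] (all sums mod 11).
  S_0 = Σ v_i r_i = 9·5 + 3·4 + 10·9 + 7·8 + 4·3 = 215 ≡ 6.
  S_1 = Σ v_i α_i r_i = 9·3·5 + 3·7·4 + 10·9·9 + 7·2·8 + 4·6·3 = 1213 ≡ 3.
  α_i^2 mod 11 = [9, 5, 4, 4, 3].
  S_2 = Σ v_i α_i^2 r_i = 9·9·5 + 3·5·4 + 10·4·9 + 7·4·8 + 4·3·3 = 1085 ≡ 7.
  S = (6, 3, 7) ≠ 0, so r is not a codeword (an error is present).
Step 3: locate the error. For a single error e at position i, S_ℓ = v_i·e·α_i^ℓ, so α_err = S_1/S_0.
  S_0^{−1} = 6^{−1} = 2 (mod 11), so α_err = 3·2 = 6 ≡ 6 = α_5. Error position i = 5.
  Consistency check: S_2/S_1 = 7·4 = 28 ≡ 6 = α_err ✓ (single-error assumption holds).
Step 4: error magnitude e = S_0/v_5 = S_0·∏_{j≠5}(α_5 − α_j) = 6·3 = 18 ≡ 7 (mod 11).
Step 5: correct position 5: c_5 = r_5 − e = 3 − 7 ≡ 7 (mod 11). Hence c = [5, 4, 9, 8, 7].
  Check: interpolating c through the α_i gives m(x) = 3 + 8·x (degree < 2) with m(α_i) = c_i for every i, so c is indeed a codeword.


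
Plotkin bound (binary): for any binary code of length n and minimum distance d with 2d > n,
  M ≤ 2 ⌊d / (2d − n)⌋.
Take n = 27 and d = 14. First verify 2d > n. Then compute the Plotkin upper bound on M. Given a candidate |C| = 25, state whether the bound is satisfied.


Plotkin bound M ≤ 28; given |C| = 25 ≤ bound (satisfied).

Check applicability: 2d = 28, n = 27.
2d − n = 1 > 0, so Plotkin applies.
Compute d/(2d−n) = 14/1 ≈ 14.0000.
⌊d/(2d−n)⌋ = 14.
Plotkin bound: M ≤ 2·14 = 28.
Given |C| = 25, check: satisfied.
This |C| is below the Plotkin bound.


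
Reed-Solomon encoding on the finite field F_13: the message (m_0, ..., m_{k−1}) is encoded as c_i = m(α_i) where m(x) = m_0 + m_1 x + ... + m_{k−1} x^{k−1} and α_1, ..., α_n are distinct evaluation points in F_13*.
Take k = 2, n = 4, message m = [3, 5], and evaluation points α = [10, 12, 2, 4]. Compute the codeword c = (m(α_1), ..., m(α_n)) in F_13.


c = [1, 11, 0, 10]

Message polynomial: m(x) = 3 + 5·x (mod 13).
For each evaluation point α_i, compute m(α_i) mod 13:
  α_1 = 10: Horner steps 5 → 1, so m(10) = 1.
  α_2 = 12: Horner steps 5 → 11, so m(12) = 11.
  α_3 = 2: Horner steps 5 → 0, so m(2) = 0.
  α_4 = 4: Horner steps 5 → 10, so m(4) = 10.
Codeword c = [1, 11, 0, 10] ∈ F_13^4.


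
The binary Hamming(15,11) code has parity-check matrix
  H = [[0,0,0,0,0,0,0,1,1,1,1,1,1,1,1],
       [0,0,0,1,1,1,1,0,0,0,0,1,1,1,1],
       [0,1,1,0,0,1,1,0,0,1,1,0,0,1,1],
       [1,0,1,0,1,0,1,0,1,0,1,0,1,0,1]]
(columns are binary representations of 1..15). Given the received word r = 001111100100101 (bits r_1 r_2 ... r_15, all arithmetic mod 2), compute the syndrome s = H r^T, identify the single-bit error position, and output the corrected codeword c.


s = (1, 0, 1, 1)^T, error position = 11, corrected codeword c = 001111100110101

Compute s = H r^T mod 2 one row at a time:
  s_1 = 0 + 0 + 1 + 0 + 0 + 1 + 0 + 1 = 3 ≡ 1 (mod 2).
  s_2 = 1 + 1 + 1 + 1 + 0 + 1 + 0 + 1 = 6 ≡ 0 (mod 2).
  s_3 = 0 + 1 + 1 + 1 + 1 + 0 + 0 + 1 = 5 ≡ 1 (mod 2).
  s_4 = 0 + 1 + 1 + 1 + 0 + 0 + 1 + 1 = 5 ≡ 1 (mod 2).
s = (1, 0, 1, 1)^T — this equals column 11 of H (binary 1011), so error is at position 11.
Correct: flip bit 11 of r = 001111100100101 to get c = 001111100110101.


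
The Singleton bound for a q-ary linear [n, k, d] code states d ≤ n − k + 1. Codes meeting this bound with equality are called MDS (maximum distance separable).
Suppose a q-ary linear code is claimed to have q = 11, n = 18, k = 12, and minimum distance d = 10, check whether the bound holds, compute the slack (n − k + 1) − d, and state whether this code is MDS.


Singleton RHS = n − k + 1 = 7, slack = -3, bound violated (no such code; not MDS).

Singleton bound: d ≤ n − k + 1.
Here n = 18, k = 12, so n − k + 1 = 7.
Given d = 10, check d ≤ 7: NO.
Slack = (n − k + 1) − d = -3.
The slack is negative: d = 10 exceeds n − k + 1 = 7 by 3, so the Singleton bound is violated and no linear [18, 12, 10]_11 code can exist. In particular it is not MDS (MDS requires d = n − k + 1 exactly).
Description: the claimed parameters are [18, 12, 10]_11; such a code would be impossible (violates the Singleton bound).


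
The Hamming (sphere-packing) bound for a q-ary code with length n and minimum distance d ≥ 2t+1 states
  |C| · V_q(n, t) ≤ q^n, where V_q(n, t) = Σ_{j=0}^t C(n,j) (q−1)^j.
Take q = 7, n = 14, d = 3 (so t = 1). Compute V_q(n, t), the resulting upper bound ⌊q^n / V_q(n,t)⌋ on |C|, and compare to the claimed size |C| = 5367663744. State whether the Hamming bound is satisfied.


V_q(n, t) = 85, q^n = 678223072849, Hamming bound = 7979094974, |C| = 5367663744 ≤ bound (satisfied).

Step 1: Compute V_q(n, t) = Σ_{j=0}^1 C(n, j) (q−1)^j.
  j = 0: C(14,0)·(6)^0 = 1·1 = 1.
  j = 1: C(14,1)·(6)^1 = 14·6 = 84.
  V_q(n, t) = 1 + 84 = 85.
Step 2: q^n = 7^14 = 678223072849.
Step 3: Hamming bound ⌊q^n / V_q(n,t)⌋ = ⌊678223072849/85⌋ = 7979094974.
Step 4: Compare |C| = 5367663744 to 7979094974: satisfied.
The claimed |C| lies below the Hamming bound.


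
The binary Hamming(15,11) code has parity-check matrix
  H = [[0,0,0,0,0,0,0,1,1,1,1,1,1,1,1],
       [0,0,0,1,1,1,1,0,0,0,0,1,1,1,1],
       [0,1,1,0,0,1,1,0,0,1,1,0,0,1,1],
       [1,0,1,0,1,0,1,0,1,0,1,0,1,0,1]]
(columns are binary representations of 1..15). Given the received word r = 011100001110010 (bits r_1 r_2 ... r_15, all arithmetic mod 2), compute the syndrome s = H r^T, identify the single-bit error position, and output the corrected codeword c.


s = (0, 0, 1, 1)^T, error position = 3, corrected codeword c = 010100001110010

Compute s = H r^T mod 2 one row at a time:
  s_1 = 0 + 1 + 1 + 1 + 0 + 0 + 1 + 0 = 4 ≡ 0 (mod 2).
  s_2 = 1 + 0 + 0 + 0 + 0 + 0 + 1 + 0 = 2 ≡ 0 (mod 2).
  s_3 = 1 + 1 + 0 + 0 + 1 + 1 + 1 + 0 = 5 ≡ 1 (mod 2).
  s_4 = 0 + 1 + 0 + 0 + 1 + 1 + 0 + 0 = 3 ≡ 1 (mod 2).
s = (0, 0, 1, 1)^T — this equals column 3 of H (binary 0011), so error is at position 3.
Correct: flip bit 3 of r = 011100001110010 to get c = 010100001110010.


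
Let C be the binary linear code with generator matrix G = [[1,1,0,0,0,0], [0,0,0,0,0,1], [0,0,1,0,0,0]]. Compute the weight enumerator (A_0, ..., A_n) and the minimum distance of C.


Weight distribution: A_0 = 1, A_1 = 2, A_2 = 2, A_3 = 2, A_4 = 1. Minimum distance d = 1.

Enumerate all 2^3 = 8 messages m ∈ F_2^3.
For each, compute codeword c = mG in F_2^6, then tally its weight.
  m = 000 → c = 000000, weight = 0.
  m = 100 → c = 110000, weight = 2.
  m = 010 → c = 000001, weight = 1.
  m = 110 → c = 110001, weight = 3.
  m = 001 → c = 001000, weight = 1.
  m = 101 → c = 111000, weight = 3.
  m = 011 → c = 001001, weight = 2.
  m = 111 → c = 111001, weight = 4.
Tally weights:
  weight 0: 1 codewords.
  weight 1: 2 codewords.
  weight 2: 2 codewords.
  weight 3: 2 codewords.
  weight 4: 1 codewords.
Minimum distance d = smallest w > 0 with A_w > 0 = 1.
Sanity: Σ A_w = 8 = 2^3 = 8 ✓.


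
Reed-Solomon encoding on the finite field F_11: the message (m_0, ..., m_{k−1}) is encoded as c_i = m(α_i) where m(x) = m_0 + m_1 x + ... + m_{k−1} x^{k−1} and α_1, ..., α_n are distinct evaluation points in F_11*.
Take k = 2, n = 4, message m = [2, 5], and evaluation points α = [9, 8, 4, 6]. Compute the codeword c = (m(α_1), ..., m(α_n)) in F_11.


c = [3, 9, 0, 10]

Message polynomial: m(x) = 2 + 5·x (mod 11).
For each evaluation point α_i, compute m(α_i) mod 11:
  α_1 = 9: Horner steps 5 → 3, so m(9) = 3.
  α_2 = 8: Horner steps 5 → 9, so m(8) = 9.
  α_3 = 4: Horner steps 5 → 0, so m(4) = 0.
  α_4 = 6: Horner steps 5 → 10, so m(6) = 10.
Codeword c = [3, 9, 0, 10] ∈ F_11^4.


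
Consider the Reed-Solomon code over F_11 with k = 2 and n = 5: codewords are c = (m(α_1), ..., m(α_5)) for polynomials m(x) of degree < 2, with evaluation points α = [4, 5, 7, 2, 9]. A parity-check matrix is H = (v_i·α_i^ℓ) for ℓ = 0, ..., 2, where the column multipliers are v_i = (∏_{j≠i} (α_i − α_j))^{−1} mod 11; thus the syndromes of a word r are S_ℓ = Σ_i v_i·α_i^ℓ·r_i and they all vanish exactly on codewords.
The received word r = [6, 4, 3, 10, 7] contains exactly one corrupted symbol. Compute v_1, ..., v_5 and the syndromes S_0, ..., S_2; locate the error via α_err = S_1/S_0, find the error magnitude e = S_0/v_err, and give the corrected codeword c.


S = (6, 9, 8), error at position 3, error magnitude e = 3, c = [6, 4, 0, 10, 7].

Step 1: column multipliers v_i = (∏_{j≠i}(α_i − α_j))^{−1} mod 11.
  i = 1 (α = 4): (4−5)(4−7)(4−2)(4−9) = (−1)·(−3)·2·(−5) = −30 ≡ 3, so v_1 = 3^{−1} = 4 (mod 11).
  i = 2 (α = 5): (5−4)(5−7)(5−2)(5−9) = 1·(−2)·3·(−4) = 24 ≡ 2, so v_2 = 2^{−1} = 6 (mod 11).
  i = 3 (α = 7): (7−4)(7−5)(7−2)(7−9) = 3·2·5·(−2) = −60 ≡ 6, so v_3 = 6^{−1} = 2 (mod 11).
  i = 4 (α = 2): (2−4)(2−5)(2−7)(2−9) = (−2)·(−3)·(−5)·(−7) = 210 ≡ 1, so v_4 = 1^{−1} = 1 (mod 11).
  i = 5 (α = 9): (9−4)(9−5)(9−7)(9−2) = 5·4·2·7 = 280 ≡ 5, so v_5 = 5^{−1} = 9 (mod 11).
  v = [4, 6, 2, 1, 9].
Step 2: syndromes of r = [6, 4, 3, 10, 7] (all sums mod 11).
  S_0 = Σ v_i r_i = 4·6 + 6·4 + 2·3 + 1·10 + 9·7 = 127 ≡ 6.
  S_1 = Σ v_i α_i r_i = 4·4·6 + 6·5·4 + 2·7·3 + 1·2·10 + 9·9·7 = 845 ≡ 9.
  α_i^2 mod 11 = [5, 3, 5, 4, 4].
  S_2 = Σ v_i α_i^2 r_i = 4·5·6 + 6·3·4 + 2·5·3 + 1·4·10 + 9·4·7 = 514 ≡ 8.
  S = (6, 9, 8) ≠ 0, so r is not a codeword (an error is present).
Step 3: locate the error. For a single error e at position i, S_ℓ = v_i·e·α_i^ℓ, so α_err = S_1/S_0.
  S_0^{−1} = 6^{−1} = 2 (mod 11), so α_err = 9·2 = 18 ≡ 7 = α_3. Error position i = 3.
  Consistency check: S_2/S_1 = 8·5 = 40 ≡ 7 = α_err ✓ (single-error assumption holds).
Step 4: error magnitude e = S_0/v_3 = S_0·∏_{j≠3}(α_3 − α_j) = 6·6 = 36 ≡ 3 (mod 11).
Step 5: correct position 3: c_3 = r_3 − e = 3 − 3 ≡ 0 (mod 11). Hence c = [6, 4, 0, 10, 7].
  Check: interpolating c through the α_i gives m(x) = 3 + 9·x (degree < 2) with m(α_i) = c_i for every i, so c is indeed a codeword.


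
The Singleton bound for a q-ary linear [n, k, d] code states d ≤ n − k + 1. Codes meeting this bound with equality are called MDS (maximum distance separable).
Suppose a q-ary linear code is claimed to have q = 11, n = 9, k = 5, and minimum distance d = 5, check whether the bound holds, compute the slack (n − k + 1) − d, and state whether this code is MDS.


Singleton RHS = n − k + 1 = 5, slack = 0, bound satisfied, MDS.

Singleton bound: d ≤ n − k + 1.
Here n = 9, k = 5, so n − k + 1 = 5.
Given d = 5, check d ≤ 5: YES.
Slack = (n − k + 1) − d = 0.
The code is MDS (slack = 0).
Description: the claimed parameters are [9, 5, 5]_11; such a code would be MDS (meets Singleton bound).


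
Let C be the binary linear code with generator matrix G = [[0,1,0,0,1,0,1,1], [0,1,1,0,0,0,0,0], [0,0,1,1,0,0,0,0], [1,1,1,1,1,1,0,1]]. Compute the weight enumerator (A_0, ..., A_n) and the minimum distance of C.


Weight distribution: A_0 = 1, A_2 = 3, A_3 = 1, A_4 = 3, A_5 = 6, A_6 = 1, A_7 = 1. Minimum distance d = 2.

Enumerate all 2^4 = 16 messages m ∈ F_2^4.
For each, compute codeword c = mG in F_2^8, then tally its weight.
  m = 0000 → c = 00000000, weight = 0.
  m = 1000 → c = 01001011, weight = 4.
  m = 0100 → c = 01100000, weight = 2.
  m = 1100 → c = 00101011, weight = 4.
  m = 0010 → c = 00110000, weight = 2.
  m = 1010 → c = 01111011, weight = 6.
  m = 0110 → c = 01010000, weight = 2.
  m = 1110 → c = 00011011, weight = 4.
  m = 0001 → c = 11111101, weight = 7.
  m = 1001 → c = 10110110, weight = 5.
  m = 0101 → c = 10011101, weight = 5.
  m = 1101 → c = 11010110, weight = 5.
  m = 0011 → c = 11001101, weight = 5.
  m = 1011 → c = 10000110, weight = 3.
  m = 0111 → c = 10101101, weight = 5.
  m = 1111 → c = 11100110, weight = 5.
Tally weights:
  weight 0: 1 codewords.
  weight 2: 3 codewords.
  weight 3: 1 codewords.
  weight 4: 3 codewords.
  weight 5: 6 codewords.
  weight 6: 1 codewords.
  weight 7: 1 codewords.
Minimum distance d = smallest w > 0 with A_w > 0 = 2.
Sanity: Σ A_w = 16 = 2^4 = 16 ✓.


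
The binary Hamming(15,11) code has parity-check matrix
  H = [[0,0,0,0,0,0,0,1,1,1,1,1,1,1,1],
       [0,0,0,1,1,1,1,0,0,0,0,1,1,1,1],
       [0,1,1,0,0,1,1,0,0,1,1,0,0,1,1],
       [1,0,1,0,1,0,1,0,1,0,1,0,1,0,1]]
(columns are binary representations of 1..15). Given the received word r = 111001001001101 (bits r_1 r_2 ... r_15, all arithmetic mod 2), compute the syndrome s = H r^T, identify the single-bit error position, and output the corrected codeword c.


s = (0, 0, 0, 1)^T, error position = 1, corrected codeword c = 011001001001101

Compute s = H r^T mod 2 one row at a time:
  s_1 = 0 + 1 + 0 + 0 + 1 + 1 + 0 + 1 = 4 ≡ 0 (mod 2).
  s_2 = 0 + 0 + 1 + 0 + 1 + 1 + 0 + 1 = 4 ≡ 0 (mod 2).
  s_3 = 1 + 1 + 1 + 0 + 0 + 0 + 0 + 1 = 4 ≡ 0 (mod 2).
  s_4 = 1 + 1 + 0 + 0 + 1 + 0 + 1 + 1 = 5 ≡ 1 (mod 2).
s = (0, 0, 0, 1)^T — this equals column 1 of H (binary 0001), so error is at position 1.
Correct: flip bit 1 of r = 111001001001101 to get c = 011001001001101.


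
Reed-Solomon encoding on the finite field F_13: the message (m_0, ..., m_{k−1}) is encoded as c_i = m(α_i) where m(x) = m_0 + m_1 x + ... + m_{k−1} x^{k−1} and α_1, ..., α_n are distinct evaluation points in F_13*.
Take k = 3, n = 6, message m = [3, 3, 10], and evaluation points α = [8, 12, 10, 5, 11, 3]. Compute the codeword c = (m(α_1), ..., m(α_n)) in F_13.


c = [4, 10, 6, 8, 11, 11]

Message polynomial: m(x) = 3 + 3·x + 10·x^2 (mod 13).
For each evaluation point α_i, compute m(α_i) mod 13:
  α_1 = 8: Horner steps 10 → 5 → 4, so m(8) = 4.
  α_2 = 12: Horner steps 10 → 6 → 10, so m(12) = 10.
  α_3 = 10: Horner steps 10 → 12 → 6, so m(10) = 6.
  α_4 = 5: Horner steps 10 → 1 → 8, so m(5) = 8.
  α_5 = 11: Horner steps 10 → 9 → 11, so m(11) = 11.
  α_6 = 3: Horner steps 10 → 7 → 11, so m(3) = 11.
Codeword c = [4, 10, 6, 8, 11, 11] ∈ F_13^6.


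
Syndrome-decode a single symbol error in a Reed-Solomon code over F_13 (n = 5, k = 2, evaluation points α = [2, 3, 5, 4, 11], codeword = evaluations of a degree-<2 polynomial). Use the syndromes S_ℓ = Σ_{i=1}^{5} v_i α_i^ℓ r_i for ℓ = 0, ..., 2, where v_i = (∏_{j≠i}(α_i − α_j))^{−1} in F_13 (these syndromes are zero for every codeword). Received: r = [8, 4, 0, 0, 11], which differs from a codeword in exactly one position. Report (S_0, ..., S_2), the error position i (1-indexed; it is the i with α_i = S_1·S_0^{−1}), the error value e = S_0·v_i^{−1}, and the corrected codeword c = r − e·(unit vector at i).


S = (10, 11, 3), error at position 3, error magnitude e = 4, c = [8, 4, 9, 0, 11].

Step 1: column multipliers v_i = (∏_{j≠i}(α_i − α_j))^{−1} mod 13.
  i = 1 (α = 2): (2−3)(2−5)(2−4)(2−11) = (−1)·(−3)·(−2)·(−9) = 54 ≡ 2, so v_1 = 2^{−1} = 7 (mod 13).
  i = 2 (α = 3): (3−2)(3−5)(3−4)(3−11) = 1·(−2)·(−1)·(−8) = −16 ≡ 10, so v_2 = 10^{−1} = 4 (mod 13).
  i = 3 (α = 5): (5−2)(5−3)(5−4)(5−11) = 3·2·1·(−6) = −36 ≡ 3, so v_3 = 3^{−1} = 9 (mod 13).
  i = 4 (α = 4): (4−2)(4−3)(4−5)(4−11) = 2·1·(−1)·(−7) = 14 ≡ 1, so v_4 = 1^{−1} = 1 (mod 13).
  i = 5 (α = 11): (11−2)(11−3)(11−5)(11−4) = 9·8·6·7 = 3024 ≡ 8, so v_5 = 8^{−1} = 5 (mod 13).
  v = [7, 4, 9, 1, 5].
Step 2: syndromes of r = [8, 4, 0, 0, 11] (all sums mod 13).
  S_0 = Σ v_i r_i = 7·8 + 4·4 + 9·0 + 1·0 + 5·11 = 127 ≡ 10.
  S_1 = Σ v_i α_i r_i = 7·2·8 + 4·3·4 + 9·5·0 + 1·4·0 + 5·11·11 = 765 ≡ 11.
  α_i^2 mod 13 = [4, 9, 12, 3, 4].
  S_2 = Σ v_i α_i^2 r_i = 7·4·8 + 4·9·4 + 9·12·0 + 1·3·0 + 5·4·11 = 588 ≡ 3.
  S = (10, 11, 3) ≠ 0, so r is not a codeword (an error is present).
Step 3: locate the error. For a single error e at position i, S_ℓ = v_i·e·α_i^ℓ, so α_err = S_1/S_0.
  S_0^{−1} = 10^{−1} = 4 (mod 13), so α_err = 11·4 = 44 ≡ 5 = α_3. Error position i = 3.
  Consistency check: S_2/S_1 = 3·6 = 18 ≡ 5 = α_err ✓ (single-error assumption holds).
Step 4: error magnitude e = S_0/v_3 = S_0·∏_{j≠3}(α_3 − α_j) = 10·3 = 30 ≡ 4 (mod 13).
Step 5: correct position 3: c_3 = r_3 − e = 0 − 4 ≡ 9 (mod 13). Hence c = [8, 4, 9, 0, 11].
  Check: interpolating c through the α_i gives m(x) = 3 + 9·x (degree < 2) with m(α_i) = c_i for every i, so c is indeed a codeword.


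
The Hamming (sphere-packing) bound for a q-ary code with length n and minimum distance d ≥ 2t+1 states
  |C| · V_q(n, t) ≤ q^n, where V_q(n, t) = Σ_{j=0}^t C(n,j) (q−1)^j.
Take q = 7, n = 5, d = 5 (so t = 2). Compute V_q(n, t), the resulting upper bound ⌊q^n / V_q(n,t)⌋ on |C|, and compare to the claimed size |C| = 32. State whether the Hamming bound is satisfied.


V_q(n, t) = 391, q^n = 16807, Hamming bound = 42, |C| = 32 ≤ bound (satisfied).

Step 1: Compute V_q(n, t) = Σ_{j=0}^2 C(n, j) (q−1)^j.
  j = 0: C(5,0)·(6)^0 = 1·1 = 1.
  j = 1: C(5,1)·(6)^1 = 5·6 = 30.
  j = 2: C(5,2)·(6)^2 = 10·36 = 360.
  V_q(n, t) = 1 + 30 + 360 = 391.
Step 2: q^n = 7^5 = 16807.
Step 3: Hamming bound ⌊q^n / V_q(n,t)⌋ = ⌊16807/391⌋ = 42.
Step 4: Compare |C| = 32 to 42: satisfied.
The claimed |C| lies below the Hamming bound.


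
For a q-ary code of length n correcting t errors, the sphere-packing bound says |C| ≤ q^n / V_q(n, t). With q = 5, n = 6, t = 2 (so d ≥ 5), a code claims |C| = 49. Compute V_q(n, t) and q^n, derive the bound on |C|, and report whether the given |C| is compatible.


V_q(n, t) = 265, q^n = 15625, Hamming bound = 58, |C| = 49 ≤ bound (satisfied).

Step 1: Compute V_q(n, t) = Σ_{j=0}^2 C(n, j) (q−1)^j.
  j = 0: C(6,0)·(4)^0 = 1·1 = 1.
  j = 1: C(6,1)·(4)^1 = 6·4 = 24.
  j = 2: C(6,2)·(4)^2 = 15·16 = 240.
  V_q(n, t) = 1 + 24 + 240 = 265.
Step 2: q^n = 5^6 = 15625.
Step 3: Hamming bound ⌊q^n / V_q(n,t)⌋ = ⌊15625/265⌋ = 58.
Step 4: Compare |C| = 49 to 58: satisfied.
The claimed |C| lies below the Hamming bound.


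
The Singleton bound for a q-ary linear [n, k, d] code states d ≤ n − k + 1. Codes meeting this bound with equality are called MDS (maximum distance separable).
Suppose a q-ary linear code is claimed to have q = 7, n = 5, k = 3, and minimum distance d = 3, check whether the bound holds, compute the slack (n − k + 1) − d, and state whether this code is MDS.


Singleton RHS = n − k + 1 = 3, slack = 0, bound satisfied, MDS.

Singleton bound: d ≤ n − k + 1.
Here n = 5, k = 3, so n − k + 1 = 3.
Given d = 3, check d ≤ 3: YES.
Slack = (n − k + 1) − d = 0.
The code is MDS (slack = 0).
Description: the claimed parameters are [5, 3, 3]_7; such a code would be MDS (meets Singleton bound).


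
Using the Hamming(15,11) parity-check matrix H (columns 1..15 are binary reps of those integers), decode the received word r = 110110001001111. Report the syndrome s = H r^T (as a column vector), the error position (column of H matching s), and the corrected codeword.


s = (1, 0, 1, 1)^T, error position = 11, corrected codeword c = 110110001011111

Compute s = H r^T mod 2 one row at a time:
  s_1 = 0 + 1 + 0 + 0 + 1 + 1 + 1 + 1 = 5 ≡ 1 (mod 2).
  s_2 = 1 + 1 + 0 + 0 + 1 + 1 + 1 + 1 = 6 ≡ 0 (mod 2).
  s_3 = 1 + 0 + 0 + 0 + 0 + 0 + 1 + 1 = 3 ≡ 1 (mod 2).
  s_4 = 1 + 0 + 1 + 0 + 1 + 0 + 1 + 1 = 5 ≡ 1 (mod 2).
s = (1, 0, 1, 1)^T — this equals column 11 of H (binary 1011), so error is at position 11.
Correct: flip bit 11 of r = 110110001001111 to get c = 110110001011111.


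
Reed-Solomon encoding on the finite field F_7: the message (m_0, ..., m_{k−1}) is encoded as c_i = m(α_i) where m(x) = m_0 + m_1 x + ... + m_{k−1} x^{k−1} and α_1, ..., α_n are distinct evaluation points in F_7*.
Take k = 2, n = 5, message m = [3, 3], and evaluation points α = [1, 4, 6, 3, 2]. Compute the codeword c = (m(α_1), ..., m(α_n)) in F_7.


c = [6, 1, 0, 5, 2]

Message polynomial: m(x) = 3 + 3·x (mod 7).
For each evaluation point α_i, compute m(α_i) mod 7:
  α_1 = 1: Horner steps 3 → 6, so m(1) = 6.
  α_2 = 4: Horner steps 3 → 1, so m(4) = 1.
  α_3 = 6: Horner steps 3 → 0, so m(6) = 0.
  α_4 = 3: Horner steps 3 → 5, so m(3) = 5.
  α_5 = 2: Horner steps 3 → 2, so m(2) = 2.
Codeword c = [6, 1, 0, 5, 2] ∈ F_7^5.


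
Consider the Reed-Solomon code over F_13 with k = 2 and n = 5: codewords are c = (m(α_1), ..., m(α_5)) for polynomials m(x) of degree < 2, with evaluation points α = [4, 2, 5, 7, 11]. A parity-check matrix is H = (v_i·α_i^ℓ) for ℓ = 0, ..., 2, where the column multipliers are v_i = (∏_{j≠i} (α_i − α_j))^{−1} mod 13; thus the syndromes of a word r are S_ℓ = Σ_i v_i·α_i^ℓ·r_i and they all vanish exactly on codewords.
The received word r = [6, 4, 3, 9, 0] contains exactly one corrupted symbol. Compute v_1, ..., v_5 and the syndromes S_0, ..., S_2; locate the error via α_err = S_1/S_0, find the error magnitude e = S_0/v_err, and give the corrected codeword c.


S = (10, 11, 3), error at position 3, error magnitude e = 9, c = [6, 4, 7, 9, 0].

Step 1: column multipliers v_i = (∏_{j≠i}(α_i − α_j))^{−1} mod 13.
  i = 1 (α = 4): (4−2)(4−5)(4−7)(4−11) = 2·(−1)·(−3)·(−7) = −42 ≡ 10, so v_1 = 10^{−1} = 4 (mod 13).
  i = 2 (α = 2): (2−4)(2−5)(2−7)(2−11) = (−2)·(−3)·(−5)·(−9) = 270 ≡ 10, so v_2 = 10^{−1} = 4 (mod 13).
  i = 3 (α = 5): (5−4)(5−2)(5−7)(5−11) = 1·3·(−2)·(−6) = 36 ≡ 10, so v_3 = 10^{−1} = 4 (mod 13).
  i = 4 (α = 7): (7−4)(7−2)(7−5)(7−11) = 3·5·2·(−4) = −120 ≡ 10, so v_4 = 10^{−1} = 4 (mod 13).
  i = 5 (α = 11): (11−4)(11−2)(11−5)(11−7) = 7·9·6·4 = 1512 ≡ 4, so v_5 = 4^{−1} = 10 (mod 13).
  v = [4, 4, 4, 4, 10].
Step 2: syndromes of r = [6, 4, 3, 9, 0] (all sums mod 13).
  S_0 = Σ v_i r_i = 4·6 + 4·4 + 4·3 + 4·9 + 10·0 = 88 ≡ 10.
  S_1 = Σ v_i α_i r_i = 4·4·6 + 4·2·4 + 4·5·3 + 4·7·9 + 10·11·0 = 440 ≡ 11.
  α_i^2 mod 13 = [3, 4, 12, 10, 4].
  S_2 = Σ v_i α_i^2 r_i = 4·3·6 + 4·4·4 + 4·12·3 + 4·10·9 + 10·4·0 = 640 ≡ 3.
  S = (10, 11, 3) ≠ 0, so r is not a codeword (an error is present).
Step 3: locate the error. For a single error e at position i, S_ℓ = v_i·e·α_i^ℓ, so α_err = S_1/S_0.
  S_0^{−1} = 10^{−1} = 4 (mod 13), so α_err = 11·4 = 44 ≡ 5 = α_3. Error position i = 3.
  Consistency check: S_2/S_1 = 3·6 = 18 ≡ 5 = α_err ✓ (single-error assumption holds).
Step 4: error magnitude e = S_0/v_3 = S_0·∏_{j≠3}(α_3 − α_j) = 10·10 = 100 ≡ 9 (mod 13).
Step 5: correct position 3: c_3 = r_3 − e = 3 − 9 ≡ 7 (mod 13). Hence c = [6, 4, 7, 9, 0].
  Check: interpolating c through the α_i gives m(x) = 2 + 1·x (degree < 2) with m(α_i) = c_i for every i, so c is indeed a codeword.


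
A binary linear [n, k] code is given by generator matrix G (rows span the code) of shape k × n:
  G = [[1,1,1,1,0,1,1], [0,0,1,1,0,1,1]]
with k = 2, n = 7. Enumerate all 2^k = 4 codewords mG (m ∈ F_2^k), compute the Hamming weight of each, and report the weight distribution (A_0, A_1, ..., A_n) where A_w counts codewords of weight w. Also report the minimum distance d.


Weight distribution: A_0 = 1, A_2 = 1, A_4 = 1, A_6 = 1. Minimum distance d = 2.

Enumerate all 2^2 = 4 messages m ∈ F_2^2.
For each, compute codeword c = mG in F_2^7, then tally its weight.
  m = 00 → c = 0000000, weight = 0.
  m = 10 → c = 1111011, weight = 6.
  m = 01 → c = 0011011, weight = 4.
  m = 11 → c = 1100000, weight = 2.
Tally weights:
  weight 0: 1 codewords.
  weight 2: 1 codewords.
  weight 4: 1 codewords.
  weight 6: 1 codewords.
Minimum distance d = smallest w > 0 with A_w > 0 = 2.
Sanity: Σ A_w = 4 = 2^2 = 4 ✓.


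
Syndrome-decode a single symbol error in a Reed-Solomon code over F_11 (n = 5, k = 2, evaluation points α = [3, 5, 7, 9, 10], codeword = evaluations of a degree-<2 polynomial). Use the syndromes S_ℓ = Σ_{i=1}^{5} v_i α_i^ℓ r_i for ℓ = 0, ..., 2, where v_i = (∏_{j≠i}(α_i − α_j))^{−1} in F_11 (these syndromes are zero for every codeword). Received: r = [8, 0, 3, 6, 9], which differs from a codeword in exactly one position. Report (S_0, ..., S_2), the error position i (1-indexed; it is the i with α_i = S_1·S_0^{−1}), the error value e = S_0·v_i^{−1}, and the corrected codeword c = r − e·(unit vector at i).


S = (3, 8, 3), error at position 5, error magnitude e = 7, c = [8, 0, 3, 6, 2].

Step 1: column multipliers v_i = (∏_{j≠i}(α_i − α_j))^{−1} mod 11.
  i = 1 (α = 3): (3−5)(3−7)(3−9)(3−10) = (−2)·(−4)·(−6)·(−7) = 336 ≡ 6, so v_1 = 6^{−1} = 2 (mod 11).
  i = 2 (α = 5): (5−3)(5−7)(5−9)(5−10) = 2·(−2)·(−4)·(−5) = −80 ≡ 8, so v_2 = 8^{−1} = 7 (mod 11).
  i = 3 (α = 7): (7−3)(7−5)(7−9)(7−10) = 4·2·(−2)·(−3) = 48 ≡ 4, so v_3 = 4^{−1} = 3 (mod 11).
  i = 4 (α = 9): (9−3)(9−5)(9−7)(9−10) = 6·4·2·(−1) = −48 ≡ 7, so v_4 = 7^{−1} = 8 (mod 11).
  i = 5 (α = 10): (10−3)(10−5)(10−7)(10−9) = 7·5·3·1 = 105 ≡ 6, so v_5 = 6^{−1} = 2 (mod 11).
  v = [2, 7, 3, 8, 2].
Step 2: syndromes of r = [8, 0, 3, 6, 9] (all sums mod 11).
  S_0 = Σ v_i r_i = 2·8 + 7·0 + 3·3 + 8·6 + 2·9 = 91 ≡ 3.
  S_1 = Σ v_i α_i r_i = 2·3·8 + 7·5·0 + 3·7·3 + 8·9·6 + 2·10·9 = 723 ≡ 8.
  α_i^2 mod 11 = [9, 3, 5, 4, 1].
  S_2 = Σ v_i α_i^2 r_i = 2·9·8 + 7·3·0 + 3·5·3 + 8·4·6 + 2·1·9 = 399 ≡ 3.
  S = (3, 8, 3) ≠ 0, so r is not a codeword (an error is present).
Step 3: locate the error. For a single error e at position i, S_ℓ = v_i·e·α_i^ℓ, so α_err = S_1/S_0.
  S_0^{−1} = 3^{−1} = 4 (mod 11), so α_err = 8·4 = 32 ≡ 10 = α_5. Error position i = 5.
  Consistency check: S_2/S_1 = 3·7 = 21 ≡ 10 = α_err ✓ (single-error assumption holds).
Step 4: error magnitude e = S_0/v_5 = S_0·∏_{j≠5}(α_5 − α_j) = 3·6 = 18 ≡ 7 (mod 11).
Step 5: correct position 5: c_5 = r_5 − e = 9 − 7 ≡ 2 (mod 11). Hence c = [8, 0, 3, 6, 2].
  Check: interpolating c through the α_i gives m(x) = 9 + 7·x (degree < 2) with m(α_i) = c_i for every i, so c is indeed a codeword.


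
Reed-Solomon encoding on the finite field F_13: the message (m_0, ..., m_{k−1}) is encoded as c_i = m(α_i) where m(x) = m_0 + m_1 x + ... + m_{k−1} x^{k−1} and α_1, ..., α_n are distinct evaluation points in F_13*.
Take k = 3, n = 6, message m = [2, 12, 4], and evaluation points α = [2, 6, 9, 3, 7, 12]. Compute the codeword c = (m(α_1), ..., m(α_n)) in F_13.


c = [3, 10, 5, 9, 9, 7]

Message polynomial: m(x) = 2 + 12·x + 4·x^2 (mod 13).
For each evaluation point α_i, compute m(α_i) mod 13:
  α_1 = 2: Horner steps 4 → 7 → 3, so m(2) = 3.
  α_2 = 6: Horner steps 4 → 10 → 10, so m(6) = 10.
  α_3 = 9: Horner steps 4 → 9 → 5, so m(9) = 5.
  α_4 = 3: Horner steps 4 → 11 → 9, so m(3) = 9.
  α_5 = 7: Horner steps 4 → 1 → 9, so m(7) = 9.
  α_6 = 12: Horner steps 4 → 8 → 7, so m(12) = 7.
Codeword c = [3, 10, 5, 9, 9, 7] ∈ F_13^6.


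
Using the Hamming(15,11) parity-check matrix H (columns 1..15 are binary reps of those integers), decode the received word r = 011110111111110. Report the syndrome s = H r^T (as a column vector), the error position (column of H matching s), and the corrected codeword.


s = (1, 0, 0, 0)^T, error position = 8, corrected codeword c = 011110101111110

Compute s = H r^T mod 2 one row at a time:
  s_1 = 1 + 1 + 1 + 1 + 1 + 1 + 1 + 0 = 7 ≡ 1 (mod 2).
  s_2 = 1 + 1 + 0 + 1 + 1 + 1 + 1 + 0 = 6 ≡ 0 (mod 2).
  s_3 = 1 + 1 + 0 + 1 + 1 + 1 + 1 + 0 = 6 ≡ 0 (mod 2).
  s_4 = 0 + 1 + 1 + 1 + 1 + 1 + 1 + 0 = 6 ≡ 0 (mod 2).
s = (1, 0, 0, 0)^T — this equals column 8 of H (binary 1000), so error is at position 8.
Correct: flip bit 8 of r = 011110111111110 to get c = 011110101111110.


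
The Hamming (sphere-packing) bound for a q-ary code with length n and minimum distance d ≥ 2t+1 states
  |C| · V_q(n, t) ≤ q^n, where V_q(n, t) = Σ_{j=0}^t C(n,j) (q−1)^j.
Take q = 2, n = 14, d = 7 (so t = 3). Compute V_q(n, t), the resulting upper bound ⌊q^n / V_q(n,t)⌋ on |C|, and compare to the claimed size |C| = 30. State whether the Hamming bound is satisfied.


V_q(n, t) = 470, q^n = 16384, Hamming bound = 34, |C| = 30 ≤ bound (satisfied).

Step 1: Compute V_q(n, t) = Σ_{j=0}^3 C(n, j) (q−1)^j.
  j = 0: C(14,0)·(1)^0 = 1·1 = 1.
  j = 1: C(14,1)·(1)^1 = 14·1 = 14.
  j = 2: C(14,2)·(1)^2 = 91·1 = 91.
  j = 3: C(14,3)·(1)^3 = 364·1 = 364.
  V_q(n, t) = 1 + 14 + 91 + 364 = 470.
Step 2: q^n = 2^14 = 16384.
Step 3: Hamming bound ⌊q^n / V_q(n,t)⌋ = ⌊16384/470⌋ = 34.
Step 4: Compare |C| = 30 to 34: satisfied.
The claimed |C| lies below the Hamming bound.


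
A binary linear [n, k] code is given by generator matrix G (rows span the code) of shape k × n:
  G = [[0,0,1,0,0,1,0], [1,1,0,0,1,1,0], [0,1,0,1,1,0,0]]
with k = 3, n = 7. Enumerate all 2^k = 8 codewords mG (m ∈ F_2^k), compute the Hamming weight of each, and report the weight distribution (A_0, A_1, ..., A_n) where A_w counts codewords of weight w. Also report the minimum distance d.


Weight distribution: A_0 = 1, A_2 = 1, A_3 = 3, A_4 = 2, A_5 = 1. Minimum distance d = 2.

Enumerate all 2^3 = 8 messages m ∈ F_2^3.
For each, compute codeword c = mG in F_2^7, then tally its weight.
  m = 000 → c = 0000000, weight = 0.
  m = 100 → c = 0010010, weight = 2.
  m = 010 → c = 1100110, weight = 4.
  m = 110 → c = 1110100, weight = 4.
  m = 001 → c = 0101100, weight = 3.
  m = 101 → c = 0111110, weight = 5.
  m = 011 → c = 1001010, weight = 3.
  m = 111 → c = 1011000, weight = 3.
Tally weights:
  weight 0: 1 codewords.
  weight 2: 1 codewords.
  weight 3: 3 codewords.
  weight 4: 2 codewords.
  weight 5: 1 codewords.
Minimum distance d = smallest w > 0 with A_w > 0 = 2.
Sanity: Σ A_w = 8 = 2^3 = 8 ✓.


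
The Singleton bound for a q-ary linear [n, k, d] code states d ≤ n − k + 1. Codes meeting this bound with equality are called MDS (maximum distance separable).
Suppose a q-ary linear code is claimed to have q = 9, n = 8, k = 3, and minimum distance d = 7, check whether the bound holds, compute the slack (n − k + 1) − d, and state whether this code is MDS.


Singleton RHS = n − k + 1 = 6, slack = -1, bound violated (no such code; not MDS).

Singleton bound: d ≤ n − k + 1.
Here n = 8, k = 3, so n − k + 1 = 6.
Given d = 7, check d ≤ 6: NO.
Slack = (n − k + 1) − d = -1.
The slack is negative: d = 7 exceeds n − k + 1 = 6 by 1, so the Singleton bound is violated and no linear [8, 3, 7]_9 code can exist. In particular it is not MDS (MDS requires d = n − k + 1 exactly).
Description: the claimed parameters are [8, 3, 7]_9; such a code would be impossible (violates the Singleton bound).


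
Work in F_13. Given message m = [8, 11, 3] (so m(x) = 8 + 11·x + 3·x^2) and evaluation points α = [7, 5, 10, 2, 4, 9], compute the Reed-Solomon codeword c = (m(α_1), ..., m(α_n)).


c = [11, 8, 2, 3, 9, 12]

Message polynomial: m(x) = 8 + 11·x + 3·x^2 (mod 13).
For each evaluation point α_i, compute m(α_i) mod 13:
  α_1 = 7: Horner steps 3 → 6 → 11, so m(7) = 11.
  α_2 = 5: Horner steps 3 → 0 → 8, so m(5) = 8.
  α_3 = 10: Horner steps 3 → 2 → 2, so m(10) = 2.
  α_4 = 2: Horner steps 3 → 4 → 3, so m(2) = 3.
  α_5 = 4: Horner steps 3 → 10 → 9, so m(4) = 9.
  α_6 = 9: Horner steps 3 → 12 → 12, so m(9) = 12.
Codeword c = [11, 8, 2, 3, 9, 12] ∈ F_13^6.


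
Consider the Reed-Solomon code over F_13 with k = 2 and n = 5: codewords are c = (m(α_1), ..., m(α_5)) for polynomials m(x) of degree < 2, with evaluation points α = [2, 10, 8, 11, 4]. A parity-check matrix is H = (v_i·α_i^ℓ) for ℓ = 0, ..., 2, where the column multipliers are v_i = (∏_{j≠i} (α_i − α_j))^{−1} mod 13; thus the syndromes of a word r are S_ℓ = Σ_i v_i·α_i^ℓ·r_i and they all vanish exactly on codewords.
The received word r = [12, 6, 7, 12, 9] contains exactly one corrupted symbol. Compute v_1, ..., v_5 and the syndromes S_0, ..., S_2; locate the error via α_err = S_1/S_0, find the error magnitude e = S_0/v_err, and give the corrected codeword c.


S = (9, 5, 10), error at position 1, error magnitude e = 2, c = [10, 6, 7, 12, 9].

Step 1: column multipliers v_i = (∏_{j≠i}(α_i − α_j))^{−1} mod 13.
  i = 1 (α = 2): (2−10)(2−8)(2−11)(2−4) = (−8)·(−6)·(−9)·(−2) = 864 ≡ 6, so v_1 = 6^{−1} = 11 (mod 13).
  i = 2 (α = 10): (10−2)(10−8)(10−11)(10−4) = 8·2·(−1)·6 = −96 ≡ 8, so v_2 = 8^{−1} = 5 (mod 13).
  i = 3 (α = 8): (8−2)(8−10)(8−11)(8−4) = 6·(−2)·(−3)·4 = 144 ≡ 1, so v_3 = 1^{−1} = 1 (mod 13).
  i = 4 (α = 11): (11−2)(11−10)(11−8)(11−4) = 9·1·3·7 = 189 ≡ 7, so v_4 = 7^{−1} = 2 (mod 13).
  i = 5 (α = 4): (4−2)(4−10)(4−8)(4−11) = 2·(−6)·(−4)·(−7) = −336 ≡ 2, so v_5 = 2^{−1} = 7 (mod 13).
  v = [11, 5, 1, 2, 7].
Step 2: syndromes of r = [12, 6, 7, 12, 9] (all sums mod 13).
  S_0 = Σ v_i r_i = 11·12 + 5·6 + 1·7 + 2·12 + 7·9 = 256 ≡ 9.
  S_1 = Σ v_i α_i r_i = 11·2·12 + 5·10·6 + 1·8·7 + 2·11·12 + 7·4·9 = 1136 ≡ 5.
  α_i^2 mod 13 = [4, 9, 12, 4, 3].
  S_2 = Σ v_i α_i^2 r_i = 11·4·12 + 5·9·6 + 1·12·7 + 2·4·12 + 7·3·9 = 1167 ≡ 10.
  S = (9, 5, 10) ≠ 0, so r is not a codeword (an error is present).
Step 3: locate the error. For a single error e at position i, S_ℓ = v_i·e·α_i^ℓ, so α_err = S_1/S_0.
  S_0^{−1} = 9^{−1} = 3 (mod 13), so α_err = 5·3 = 15 ≡ 2 = α_1. Error position i = 1.
  Consistency check: S_2/S_1 = 10·8 = 80 ≡ 2 = α_err ✓ (single-error assumption holds).
Step 4: error magnitude e = S_0/v_1 = S_0·∏_{j≠1}(α_1 − α_j) = 9·6 = 54 ≡ 2 (mod 13).
Step 5: correct position 1: c_1 = r_1 − e = 12 − 2 ≡ 10 (mod 13). Hence c = [10, 6, 7, 12, 9].
  Check: interpolating c through the α_i gives m(x) = 11 + 6·x (degree < 2) with m(α_i) = c_i for every i, so c is indeed a codeword.


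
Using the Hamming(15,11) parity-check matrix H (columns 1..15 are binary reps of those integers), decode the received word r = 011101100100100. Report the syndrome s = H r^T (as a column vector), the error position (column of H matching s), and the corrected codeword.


s = (0, 0, 1, 1)^T, error position = 3, corrected codeword c = 010101100100100

Compute s = H r^T mod 2 one row at a time:
  s_1 = 0 + 0 + 1 + 0 + 0 + 1 + 0 + 0 = 2 ≡ 0 (mod 2).
  s_2 = 1 + 0 + 1 + 1 + 0 + 1 + 0 + 0 = 4 ≡ 0 (mod 2).
  s_3 = 1 + 1 + 1 + 1 + 1 + 0 + 0 + 0 = 5 ≡ 1 (mod 2).
  s_4 = 0 + 1 + 0 + 1 + 0 + 0 + 1 + 0 = 3 ≡ 1 (mod 2).
s = (0, 0, 1, 1)^T — this equals column 3 of H (binary 0011), so error is at position 3.
Correct: flip bit 3 of r = 011101100100100 to get c = 010101100100100.


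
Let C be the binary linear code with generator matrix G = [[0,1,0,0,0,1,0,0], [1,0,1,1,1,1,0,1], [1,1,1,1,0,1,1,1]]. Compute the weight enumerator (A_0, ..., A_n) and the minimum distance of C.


Weight distribution: A_0 = 1, A_2 = 1, A_3 = 2, A_5 = 1, A_6 = 2, A_7 = 1. Minimum distance d = 2.

Enumerate all 2^3 = 8 messages m ∈ F_2^3.
For each, compute codeword c = mG in F_2^8, then tally its weight.
  m = 000 → c = 00000000, weight = 0.
  m = 100 → c = 01000100, weight = 2.
  m = 010 → c = 10111101, weight = 6.
  m = 110 → c = 11111001, weight = 6.
  m = 001 → c = 11110111, weight = 7.
  m = 101 → c = 10110011, weight = 5.
  m = 011 → c = 01001010, weight = 3.
  m = 111 → c = 00001110, weight = 3.
Tally weights:
  weight 0: 1 codewords.
  weight 2: 1 codewords.
  weight 3: 2 codewords.
  weight 5: 1 codewords.
  weight 6: 2 codewords.
  weight 7: 1 codewords.
Minimum distance d = smallest w > 0 with A_w > 0 = 2.
Sanity: Σ A_w = 8 = 2^3 = 8 ✓.


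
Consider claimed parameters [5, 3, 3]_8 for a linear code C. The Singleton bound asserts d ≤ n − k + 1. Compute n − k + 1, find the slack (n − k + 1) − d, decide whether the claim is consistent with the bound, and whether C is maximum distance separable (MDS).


Singleton RHS = n − k + 1 = 3, slack = 0, bound satisfied, MDS.

Singleton bound: d ≤ n − k + 1.
Here n = 5, k = 3, so n − k + 1 = 3.
Given d = 3, check d ≤ 3: YES.
Slack = (n − k + 1) − d = 0.
The code is MDS (slack = 0).
Description: the claimed parameters are [5, 3, 3]_8; such a code would be MDS (meets Singleton bound).


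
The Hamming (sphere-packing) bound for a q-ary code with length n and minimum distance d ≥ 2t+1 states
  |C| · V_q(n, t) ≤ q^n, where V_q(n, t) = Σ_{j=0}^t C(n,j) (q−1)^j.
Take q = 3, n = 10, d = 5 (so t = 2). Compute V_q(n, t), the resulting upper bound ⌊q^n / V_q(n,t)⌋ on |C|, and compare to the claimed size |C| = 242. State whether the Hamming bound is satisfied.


V_q(n, t) = 201, q^n = 59049, Hamming bound = 293, |C| = 242 ≤ bound (satisfied).

Step 1: Compute V_q(n, t) = Σ_{j=0}^2 C(n, j) (q−1)^j.
  j = 0: C(10,0)·(2)^0 = 1·1 = 1.
  j = 1: C(10,1)·(2)^1 = 10·2 = 20.
  j = 2: C(10,2)·(2)^2 = 45·4 = 180.
  V_q(n, t) = 1 + 20 + 180 = 201.
Step 2: q^n = 3^10 = 59049.
Step 3: Hamming bound ⌊q^n / V_q(n,t)⌋ = ⌊59049/201⌋ = 293.
Step 4: Compare |C| = 242 to 293: satisfied.
The claimed |C| lies below the Hamming bound.
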